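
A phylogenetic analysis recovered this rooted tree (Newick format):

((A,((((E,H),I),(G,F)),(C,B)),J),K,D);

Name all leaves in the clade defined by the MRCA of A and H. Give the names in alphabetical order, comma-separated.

Tracing A: it sits inside (A,((((E,H),I),(G,F)),(C,B)),J).
Tracing H: it sits inside (E,H).
The smallest clade enclosing both is (A,((((E,H),I),(G,F)),(C,B)),J); the answer is its 9 terminal taxa in alphabetical order.

A, B, C, E, F, G, H, I, J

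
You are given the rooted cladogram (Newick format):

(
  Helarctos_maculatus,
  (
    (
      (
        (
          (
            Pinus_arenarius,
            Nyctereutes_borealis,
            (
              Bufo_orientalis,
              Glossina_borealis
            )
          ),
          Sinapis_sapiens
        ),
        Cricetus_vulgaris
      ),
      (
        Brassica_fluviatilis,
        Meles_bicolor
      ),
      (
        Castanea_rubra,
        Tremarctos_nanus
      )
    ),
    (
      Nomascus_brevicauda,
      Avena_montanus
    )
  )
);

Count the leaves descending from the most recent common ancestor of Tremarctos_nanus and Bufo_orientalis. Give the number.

10

The MRCA of Tremarctos_nanus and Bufo_orientalis is the node subtending ((((Pinus_arenarius,Nyctereutes_borealis,(Bufo_orientalis,Glossina_borealis)),Sinapis_sapiens),Cricetus_vulgaris),(Brassica_fluviatilis,Meles_bicolor),(Castanea_rubra,Tremarctos_nanus)).
That clade contains 10 terminal taxa: Brassica_fluviatilis, Bufo_orientalis, Castanea_rubra, Cricetus_vulgaris, Glossina_borealis, Meles_bicolor, Nyctereutes_borealis, Pinus_arenarius, Sinapis_sapiens, Tremarctos_nanus.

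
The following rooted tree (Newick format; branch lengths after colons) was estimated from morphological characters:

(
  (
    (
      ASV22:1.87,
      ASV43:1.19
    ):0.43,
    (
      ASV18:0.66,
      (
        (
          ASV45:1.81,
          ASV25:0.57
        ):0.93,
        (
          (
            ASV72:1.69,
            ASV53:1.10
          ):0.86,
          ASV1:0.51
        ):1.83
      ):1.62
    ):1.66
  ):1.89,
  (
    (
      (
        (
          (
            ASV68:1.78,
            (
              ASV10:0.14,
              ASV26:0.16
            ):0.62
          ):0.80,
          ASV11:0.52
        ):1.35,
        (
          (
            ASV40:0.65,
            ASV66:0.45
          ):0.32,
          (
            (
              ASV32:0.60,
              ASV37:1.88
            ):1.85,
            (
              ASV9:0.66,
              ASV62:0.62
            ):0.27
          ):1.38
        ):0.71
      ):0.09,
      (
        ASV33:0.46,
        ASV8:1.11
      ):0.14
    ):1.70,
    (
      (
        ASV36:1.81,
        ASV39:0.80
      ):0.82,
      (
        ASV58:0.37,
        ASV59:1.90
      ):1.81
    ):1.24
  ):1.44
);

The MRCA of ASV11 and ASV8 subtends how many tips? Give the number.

The MRCA of ASV11 and ASV8 is the node subtending ((((ASV68,(ASV10,ASV26)),ASV11),((ASV40,ASV66),((ASV32,ASV37),(ASV9,ASV62)))),(ASV33,ASV8)).
That clade contains 12 terminal taxa: ASV10, ASV11, ASV26, ASV32, ASV33, ASV37, ASV40, ASV62, ASV66, ASV68, ASV8, ASV9.

12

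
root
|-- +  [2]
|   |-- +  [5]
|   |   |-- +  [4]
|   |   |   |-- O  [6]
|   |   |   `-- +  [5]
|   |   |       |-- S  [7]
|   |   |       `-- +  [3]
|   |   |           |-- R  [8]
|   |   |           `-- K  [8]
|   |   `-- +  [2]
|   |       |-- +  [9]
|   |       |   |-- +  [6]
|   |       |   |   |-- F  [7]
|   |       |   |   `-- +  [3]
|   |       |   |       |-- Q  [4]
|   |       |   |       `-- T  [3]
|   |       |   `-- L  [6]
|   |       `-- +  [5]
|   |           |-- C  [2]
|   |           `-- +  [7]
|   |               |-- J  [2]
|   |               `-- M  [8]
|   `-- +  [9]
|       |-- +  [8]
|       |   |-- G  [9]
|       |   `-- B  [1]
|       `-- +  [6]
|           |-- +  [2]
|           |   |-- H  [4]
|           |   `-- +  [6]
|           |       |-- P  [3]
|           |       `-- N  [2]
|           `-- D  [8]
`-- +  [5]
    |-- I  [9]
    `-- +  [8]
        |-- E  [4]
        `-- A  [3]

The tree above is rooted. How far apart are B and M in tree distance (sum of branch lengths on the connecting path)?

The path runs B → … → MRCA → … → M; the MRCA is the node subtending (((O,(S,(R,K))),(((F,(Q,T)),L),(C,(J,M)))),((G,B),((H,(P,N)),D))).
Branch lengths along that path: 1 + 8 + 9 + 5 + 2 + 5 + 7 + 8 = 45.

45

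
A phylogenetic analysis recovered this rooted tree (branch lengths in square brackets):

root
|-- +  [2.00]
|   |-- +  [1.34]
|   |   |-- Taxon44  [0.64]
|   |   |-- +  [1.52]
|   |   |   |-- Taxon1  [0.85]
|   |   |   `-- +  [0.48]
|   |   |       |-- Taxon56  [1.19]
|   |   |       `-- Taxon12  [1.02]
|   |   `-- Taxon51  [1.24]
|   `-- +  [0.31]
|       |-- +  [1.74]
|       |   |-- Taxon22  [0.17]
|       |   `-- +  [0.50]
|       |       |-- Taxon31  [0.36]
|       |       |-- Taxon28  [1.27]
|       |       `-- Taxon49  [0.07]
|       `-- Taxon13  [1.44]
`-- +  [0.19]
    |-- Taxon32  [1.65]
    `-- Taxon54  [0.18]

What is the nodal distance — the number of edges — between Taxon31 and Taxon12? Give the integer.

8

The MRCA of Taxon31 and Taxon12 is the node subtending ((Taxon44,(Taxon1,(Taxon56,Taxon12)),Taxon51),((Taxon22,(Taxon31,Taxon28,Taxon49)),Taxon13)).
From Taxon31 up to that node: 4 branches. From Taxon12 up to the same node: 4 branches. Total: 4 + 4 = 8.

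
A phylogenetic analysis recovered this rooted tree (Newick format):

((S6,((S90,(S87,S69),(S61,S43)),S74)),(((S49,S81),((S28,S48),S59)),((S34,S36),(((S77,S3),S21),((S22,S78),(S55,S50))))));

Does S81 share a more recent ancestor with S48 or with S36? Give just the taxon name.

The MRCA of S81 and S48 subtends ((S49,S81),((S28,S48),S59)) (5 taxa).
The MRCA of S81 and S36 subtends (((S49,S81),((S28,S48),S59)),((S34,S36),(((S77,S3),S21),((S22,S78),(S55,S50))))) (14 taxa).
The first is nested inside the second, so S81 shares a more recent common ancestor with S48.

S48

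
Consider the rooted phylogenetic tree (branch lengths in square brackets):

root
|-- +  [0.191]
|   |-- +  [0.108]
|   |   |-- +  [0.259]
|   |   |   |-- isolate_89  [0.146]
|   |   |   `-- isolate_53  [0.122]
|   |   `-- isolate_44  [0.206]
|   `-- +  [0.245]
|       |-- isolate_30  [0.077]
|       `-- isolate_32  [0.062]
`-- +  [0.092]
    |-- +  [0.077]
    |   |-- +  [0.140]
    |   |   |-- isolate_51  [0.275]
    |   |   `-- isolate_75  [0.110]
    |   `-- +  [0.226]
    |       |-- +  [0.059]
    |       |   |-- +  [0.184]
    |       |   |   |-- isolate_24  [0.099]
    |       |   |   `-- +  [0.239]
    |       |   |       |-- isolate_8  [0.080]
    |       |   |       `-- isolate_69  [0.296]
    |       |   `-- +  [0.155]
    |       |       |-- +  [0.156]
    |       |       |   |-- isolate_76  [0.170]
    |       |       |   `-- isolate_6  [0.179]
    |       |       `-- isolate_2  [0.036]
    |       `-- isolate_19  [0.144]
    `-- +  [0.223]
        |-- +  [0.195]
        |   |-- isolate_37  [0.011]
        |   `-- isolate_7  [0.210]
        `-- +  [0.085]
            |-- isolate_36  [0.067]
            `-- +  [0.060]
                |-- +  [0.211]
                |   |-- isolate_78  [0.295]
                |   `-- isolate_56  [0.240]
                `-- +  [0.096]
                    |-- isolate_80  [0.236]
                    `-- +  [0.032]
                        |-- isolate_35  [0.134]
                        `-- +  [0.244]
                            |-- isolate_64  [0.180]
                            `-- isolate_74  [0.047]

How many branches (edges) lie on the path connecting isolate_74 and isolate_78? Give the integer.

6

The MRCA of isolate_74 and isolate_78 is the node subtending ((isolate_78,isolate_56),(isolate_80,(isolate_35,(isolate_64,isolate_74)))).
From isolate_74 up to that node: 4 branches. From isolate_78 up to the same node: 2 branches. Total: 4 + 2 = 6.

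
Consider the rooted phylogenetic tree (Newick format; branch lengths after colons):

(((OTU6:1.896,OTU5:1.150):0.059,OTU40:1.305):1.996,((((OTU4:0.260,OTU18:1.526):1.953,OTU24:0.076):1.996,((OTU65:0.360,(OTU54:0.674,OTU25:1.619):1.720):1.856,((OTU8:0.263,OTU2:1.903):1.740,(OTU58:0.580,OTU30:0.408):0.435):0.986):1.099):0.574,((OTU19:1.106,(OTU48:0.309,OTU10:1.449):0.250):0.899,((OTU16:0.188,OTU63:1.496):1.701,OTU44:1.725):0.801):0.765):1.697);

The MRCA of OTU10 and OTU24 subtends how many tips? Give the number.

The MRCA of OTU10 and OTU24 is the node subtending ((((OTU4,OTU18),OTU24),((OTU65,(OTU54,OTU25)),((OTU8,OTU2),(OTU58,OTU30)))),((OTU19,(OTU48,OTU10)),((OTU16,OTU63),OTU44))).
That clade contains 16 terminal taxa: OTU10, OTU16, OTU18, OTU19, OTU2, OTU24, OTU25, OTU30, OTU4, OTU44, OTU48, OTU54, OTU58, OTU63, OTU65, OTU8.

16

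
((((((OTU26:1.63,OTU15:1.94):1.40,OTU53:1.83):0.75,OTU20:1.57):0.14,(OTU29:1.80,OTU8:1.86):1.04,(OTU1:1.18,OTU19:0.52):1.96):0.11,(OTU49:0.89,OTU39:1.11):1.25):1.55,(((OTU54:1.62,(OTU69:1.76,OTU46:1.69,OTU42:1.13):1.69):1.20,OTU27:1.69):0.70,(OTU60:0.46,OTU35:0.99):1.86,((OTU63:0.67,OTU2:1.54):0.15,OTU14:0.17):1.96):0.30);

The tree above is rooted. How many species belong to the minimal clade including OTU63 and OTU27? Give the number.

10

The MRCA of OTU63 and OTU27 is the node subtending (((OTU54,(OTU69,OTU46,OTU42)),OTU27),(OTU60,OTU35),((OTU63,OTU2),OTU14)).
That clade contains 10 terminal taxa: OTU14, OTU2, OTU27, OTU35, OTU42, OTU46, OTU54, OTU60, OTU63, OTU69.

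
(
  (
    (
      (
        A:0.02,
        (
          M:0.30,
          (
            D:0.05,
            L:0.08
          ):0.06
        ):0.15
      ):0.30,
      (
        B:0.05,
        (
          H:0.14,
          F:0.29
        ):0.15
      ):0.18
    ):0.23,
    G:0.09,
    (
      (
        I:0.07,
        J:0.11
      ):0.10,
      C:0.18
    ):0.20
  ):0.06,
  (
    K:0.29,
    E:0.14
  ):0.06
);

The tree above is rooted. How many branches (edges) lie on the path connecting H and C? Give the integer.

The MRCA of H and C is the node subtending (((A,(M,(D,L))),(B,(H,F))),G,((I,J),C)).
From H up to that node: 4 branches. From C up to the same node: 2 branches. Total: 4 + 2 = 6.

6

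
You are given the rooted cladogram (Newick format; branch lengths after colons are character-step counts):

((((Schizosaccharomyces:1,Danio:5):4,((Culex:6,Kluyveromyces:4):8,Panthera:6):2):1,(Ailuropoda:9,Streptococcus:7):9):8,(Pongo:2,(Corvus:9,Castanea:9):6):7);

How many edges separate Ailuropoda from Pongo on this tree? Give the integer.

The MRCA of Ailuropoda and Pongo is the root of the tree.
From Ailuropoda up to that node: 3 branches. From Pongo up to the same node: 2 branches. Total: 3 + 2 = 5.

5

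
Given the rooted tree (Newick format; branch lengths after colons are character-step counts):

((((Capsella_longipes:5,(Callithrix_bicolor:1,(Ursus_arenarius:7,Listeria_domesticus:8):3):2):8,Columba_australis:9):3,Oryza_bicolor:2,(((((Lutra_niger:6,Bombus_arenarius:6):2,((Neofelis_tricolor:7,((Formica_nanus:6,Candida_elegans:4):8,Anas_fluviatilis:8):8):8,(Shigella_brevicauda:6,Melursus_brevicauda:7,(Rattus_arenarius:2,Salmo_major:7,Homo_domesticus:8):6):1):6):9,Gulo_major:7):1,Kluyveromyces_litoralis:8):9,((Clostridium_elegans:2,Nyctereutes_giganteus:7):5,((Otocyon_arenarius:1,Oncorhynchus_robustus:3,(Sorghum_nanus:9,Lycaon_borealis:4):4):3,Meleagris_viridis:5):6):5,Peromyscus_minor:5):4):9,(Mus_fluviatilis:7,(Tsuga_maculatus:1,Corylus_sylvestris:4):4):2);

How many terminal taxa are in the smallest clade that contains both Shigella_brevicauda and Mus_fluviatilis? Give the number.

30

The MRCA of Shigella_brevicauda and Mus_fluviatilis is the root, so the clade is the entire tree.
That clade contains 30 terminal taxa: Anas_fluviatilis, Bombus_arenarius, Callithrix_bicolor, Candida_elegans, Capsella_longipes, Clostridium_elegans, Columba_australis, Corylus_sylvestris, Formica_nanus, Gulo_major, Homo_domesticus, Kluyveromyces_litoralis, Listeria_domesticus, Lutra_niger, Lycaon_borealis, Meleagris_viridis, Melursus_brevicauda, Mus_fluviatilis, Neofelis_tricolor, Nyctereutes_giganteus, Oncorhynchus_robustus, Oryza_bicolor, Otocyon_arenarius, Peromyscus_minor, Rattus_arenarius, Salmo_major, Shigella_brevicauda, Sorghum_nanus, Tsuga_maculatus, Ursus_arenarius.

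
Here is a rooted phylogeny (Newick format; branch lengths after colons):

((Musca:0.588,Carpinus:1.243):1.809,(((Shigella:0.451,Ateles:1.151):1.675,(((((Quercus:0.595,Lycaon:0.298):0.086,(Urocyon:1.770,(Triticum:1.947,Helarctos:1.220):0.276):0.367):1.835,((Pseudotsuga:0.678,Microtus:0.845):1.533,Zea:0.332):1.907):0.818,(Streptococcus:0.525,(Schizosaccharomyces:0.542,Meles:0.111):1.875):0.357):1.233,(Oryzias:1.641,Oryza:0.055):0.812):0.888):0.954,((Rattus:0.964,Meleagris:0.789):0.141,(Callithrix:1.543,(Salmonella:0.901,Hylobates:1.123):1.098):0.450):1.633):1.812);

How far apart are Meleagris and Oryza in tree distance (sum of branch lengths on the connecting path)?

5.272

The path runs Meleagris → … → MRCA → … → Oryza; the MRCA is the node subtending (((Shigella,Ateles),(((((Quercus,Lycaon),(Urocyon,(Triticum,Helarctos))),((Pseudotsuga,Microtus),Zea)),(Streptococcus,(Schizosaccharomyces,Meles))),(Oryzias,Oryza))),((Rattus,Meleagris),(Callithrix,(Salmonella,Hylobates)))).
Branch lengths along that path: 0.789 + 0.141 + 1.633 + 0.954 + 0.888 + 0.812 + 0.055 = 5.272.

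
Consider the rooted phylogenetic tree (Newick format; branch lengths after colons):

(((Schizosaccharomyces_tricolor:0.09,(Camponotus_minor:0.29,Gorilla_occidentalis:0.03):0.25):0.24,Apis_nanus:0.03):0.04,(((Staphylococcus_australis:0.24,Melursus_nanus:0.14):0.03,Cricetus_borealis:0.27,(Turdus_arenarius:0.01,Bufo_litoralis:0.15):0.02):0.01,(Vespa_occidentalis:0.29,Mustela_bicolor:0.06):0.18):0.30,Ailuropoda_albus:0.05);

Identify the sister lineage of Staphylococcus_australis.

Staphylococcus_australis attaches to the tree at the node subtending (Staphylococcus_australis,Melursus_nanus).
The other lineage descending from that same node — the sister group — is the single tip Melursus_nanus.

Melursus_nanus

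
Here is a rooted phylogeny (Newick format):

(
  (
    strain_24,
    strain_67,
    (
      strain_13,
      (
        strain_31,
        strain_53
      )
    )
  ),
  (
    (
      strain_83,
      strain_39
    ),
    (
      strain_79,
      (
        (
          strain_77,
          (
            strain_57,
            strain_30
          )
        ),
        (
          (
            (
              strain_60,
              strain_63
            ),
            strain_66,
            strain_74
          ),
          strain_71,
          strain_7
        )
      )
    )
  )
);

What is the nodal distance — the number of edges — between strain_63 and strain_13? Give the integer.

The MRCA of strain_63 and strain_13 is the root of the tree.
From strain_63 up to that node: 7 branches. From strain_13 up to the same node: 3 branches. Total: 7 + 3 = 10.

10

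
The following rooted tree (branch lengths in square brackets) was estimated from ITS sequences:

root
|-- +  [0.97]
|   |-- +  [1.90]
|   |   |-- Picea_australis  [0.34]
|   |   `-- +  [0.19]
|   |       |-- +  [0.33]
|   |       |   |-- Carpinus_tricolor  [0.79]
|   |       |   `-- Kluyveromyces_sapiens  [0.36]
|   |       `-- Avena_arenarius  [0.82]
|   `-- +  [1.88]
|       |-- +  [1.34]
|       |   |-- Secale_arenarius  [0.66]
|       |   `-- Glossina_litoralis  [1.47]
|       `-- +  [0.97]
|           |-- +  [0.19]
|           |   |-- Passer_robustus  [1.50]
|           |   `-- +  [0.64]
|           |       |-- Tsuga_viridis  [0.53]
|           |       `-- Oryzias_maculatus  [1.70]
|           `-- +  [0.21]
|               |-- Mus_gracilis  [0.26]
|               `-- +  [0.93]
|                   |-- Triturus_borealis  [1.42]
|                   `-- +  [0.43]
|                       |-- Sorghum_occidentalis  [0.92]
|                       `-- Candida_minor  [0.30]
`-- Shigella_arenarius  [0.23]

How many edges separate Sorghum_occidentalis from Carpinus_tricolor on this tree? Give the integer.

The MRCA of Sorghum_occidentalis and Carpinus_tricolor is the node subtending ((Picea_australis,((Carpinus_tricolor,Kluyveromyces_sapiens),Avena_arenarius)),((Secale_arenarius,Glossina_litoralis),((Passer_robustus,(Tsuga_viridis,Oryzias_maculatus)),(Mus_gracilis,(Triturus_borealis,(Sorghum_occidentalis,Candida_minor)))))).
From Sorghum_occidentalis up to that node: 6 branches. From Carpinus_tricolor up to the same node: 4 branches. Total: 6 + 4 = 10.

10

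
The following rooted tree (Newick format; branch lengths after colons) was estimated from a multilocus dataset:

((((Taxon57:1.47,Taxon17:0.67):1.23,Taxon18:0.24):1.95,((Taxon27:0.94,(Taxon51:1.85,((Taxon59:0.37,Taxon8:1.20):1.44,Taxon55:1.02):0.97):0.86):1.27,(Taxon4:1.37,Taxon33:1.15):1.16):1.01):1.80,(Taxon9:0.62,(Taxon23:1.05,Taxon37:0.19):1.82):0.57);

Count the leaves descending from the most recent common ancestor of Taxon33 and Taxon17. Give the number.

The MRCA of Taxon33 and Taxon17 is the node subtending (((Taxon57,Taxon17),Taxon18),((Taxon27,(Taxon51,((Taxon59,Taxon8),Taxon55))),(Taxon4,Taxon33))).
That clade contains 10 terminal taxa: Taxon17, Taxon18, Taxon27, Taxon33, Taxon4, Taxon51, Taxon55, Taxon57, Taxon59, Taxon8.

10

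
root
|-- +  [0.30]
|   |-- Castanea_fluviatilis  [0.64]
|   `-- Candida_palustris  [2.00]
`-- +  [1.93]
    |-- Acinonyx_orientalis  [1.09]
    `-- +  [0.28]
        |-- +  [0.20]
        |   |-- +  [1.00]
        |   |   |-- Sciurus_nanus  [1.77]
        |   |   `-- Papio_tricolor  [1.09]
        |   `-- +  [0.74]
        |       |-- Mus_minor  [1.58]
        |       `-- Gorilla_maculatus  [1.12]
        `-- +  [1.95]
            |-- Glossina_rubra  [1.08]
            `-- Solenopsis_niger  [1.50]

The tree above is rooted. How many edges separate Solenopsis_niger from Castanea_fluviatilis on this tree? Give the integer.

The MRCA of Solenopsis_niger and Castanea_fluviatilis is the root of the tree.
From Solenopsis_niger up to that node: 4 branches. From Castanea_fluviatilis up to the same node: 2 branches. Total: 4 + 2 = 6.

6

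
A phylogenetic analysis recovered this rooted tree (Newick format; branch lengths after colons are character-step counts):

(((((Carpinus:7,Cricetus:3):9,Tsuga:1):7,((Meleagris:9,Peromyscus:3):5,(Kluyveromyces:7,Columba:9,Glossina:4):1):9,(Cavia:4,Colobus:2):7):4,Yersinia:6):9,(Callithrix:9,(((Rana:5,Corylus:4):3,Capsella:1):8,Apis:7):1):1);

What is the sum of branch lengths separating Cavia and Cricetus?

30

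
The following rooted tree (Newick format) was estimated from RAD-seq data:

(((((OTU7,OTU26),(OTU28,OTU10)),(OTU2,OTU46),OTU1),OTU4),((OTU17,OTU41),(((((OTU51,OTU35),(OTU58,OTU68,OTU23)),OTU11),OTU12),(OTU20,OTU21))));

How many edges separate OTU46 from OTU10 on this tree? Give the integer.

The MRCA of OTU46 and OTU10 is the node subtending (((OTU7,OTU26),(OTU28,OTU10)),(OTU2,OTU46),OTU1).
From OTU46 up to that node: 2 branches. From OTU10 up to the same node: 3 branches. Total: 2 + 3 = 5.

5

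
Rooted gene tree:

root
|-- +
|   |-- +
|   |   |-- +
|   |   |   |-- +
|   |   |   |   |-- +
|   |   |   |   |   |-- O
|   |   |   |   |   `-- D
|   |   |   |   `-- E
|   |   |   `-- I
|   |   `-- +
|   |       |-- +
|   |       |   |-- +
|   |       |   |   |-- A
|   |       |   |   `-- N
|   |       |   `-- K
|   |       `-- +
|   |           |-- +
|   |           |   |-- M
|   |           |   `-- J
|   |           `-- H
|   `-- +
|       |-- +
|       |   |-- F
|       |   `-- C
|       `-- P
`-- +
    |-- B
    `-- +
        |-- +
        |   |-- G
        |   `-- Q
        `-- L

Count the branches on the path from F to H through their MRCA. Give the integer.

The MRCA of F and H is the node subtending (((((O,D),E),I),(((A,N),K),((M,J),H))),((F,C),P)).
From F up to that node: 3 branches. From H up to the same node: 4 branches. Total: 3 + 4 = 7.

7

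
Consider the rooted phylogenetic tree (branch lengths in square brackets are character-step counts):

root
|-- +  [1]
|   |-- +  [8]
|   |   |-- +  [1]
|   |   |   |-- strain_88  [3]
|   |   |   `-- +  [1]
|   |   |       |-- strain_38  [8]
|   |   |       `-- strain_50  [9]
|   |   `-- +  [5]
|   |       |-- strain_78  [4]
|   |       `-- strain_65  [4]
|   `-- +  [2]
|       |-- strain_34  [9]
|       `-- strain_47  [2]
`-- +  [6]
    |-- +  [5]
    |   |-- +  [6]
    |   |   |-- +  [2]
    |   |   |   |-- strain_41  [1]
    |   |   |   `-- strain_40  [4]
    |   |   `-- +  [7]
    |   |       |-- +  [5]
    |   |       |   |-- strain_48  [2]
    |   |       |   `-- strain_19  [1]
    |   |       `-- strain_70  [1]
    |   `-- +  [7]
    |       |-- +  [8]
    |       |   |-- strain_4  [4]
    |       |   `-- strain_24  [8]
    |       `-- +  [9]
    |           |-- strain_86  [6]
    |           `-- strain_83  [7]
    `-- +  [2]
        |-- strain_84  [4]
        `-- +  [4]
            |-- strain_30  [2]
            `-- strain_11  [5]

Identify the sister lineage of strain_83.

strain_86

strain_83 attaches to the tree at the node subtending (strain_86,strain_83).
The other lineage descending from that same node — the sister group — is the single tip strain_86.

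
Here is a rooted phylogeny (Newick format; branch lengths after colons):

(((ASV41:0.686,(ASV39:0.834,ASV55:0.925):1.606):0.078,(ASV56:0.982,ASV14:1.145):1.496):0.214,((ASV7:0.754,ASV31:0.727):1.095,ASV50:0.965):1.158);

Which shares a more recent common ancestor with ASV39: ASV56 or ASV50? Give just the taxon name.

The MRCA of ASV39 and ASV56 subtends ((ASV41,(ASV39,ASV55)),(ASV56,ASV14)) (5 taxa).
The MRCA of ASV39 and ASV50 is the root, subtending the entire tree (8 taxa).
The first is nested inside the second, so ASV39 shares a more recent common ancestor with ASV56.

ASV56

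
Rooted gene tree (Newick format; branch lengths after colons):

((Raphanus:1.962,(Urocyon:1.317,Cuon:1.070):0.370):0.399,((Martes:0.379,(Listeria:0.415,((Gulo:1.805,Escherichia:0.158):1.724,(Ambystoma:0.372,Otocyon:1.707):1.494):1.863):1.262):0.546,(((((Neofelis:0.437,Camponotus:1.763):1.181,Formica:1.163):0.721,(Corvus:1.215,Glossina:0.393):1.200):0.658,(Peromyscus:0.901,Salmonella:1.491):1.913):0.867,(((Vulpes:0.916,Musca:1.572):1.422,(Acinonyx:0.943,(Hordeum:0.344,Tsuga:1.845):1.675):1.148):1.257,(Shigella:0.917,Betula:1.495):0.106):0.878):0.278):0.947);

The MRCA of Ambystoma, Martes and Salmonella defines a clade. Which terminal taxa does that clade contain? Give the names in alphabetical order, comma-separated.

Acinonyx, Ambystoma, Betula, Camponotus, Corvus, Escherichia, Formica, Glossina, Gulo, Hordeum, Listeria, Martes, Musca, Neofelis, Otocyon, Peromyscus, Salmonella, Shigella, Tsuga, Vulpes

Tracing Ambystoma: it sits inside (Ambystoma,Otocyon).
Tracing Martes: it sits inside (Martes,(Listeria,((Gulo,Escherichia),(Ambystoma,Otocyon)))).
Tracing Salmonella: it sits inside (Peromyscus,Salmonella).
The smallest clade enclosing all 3 is ((Martes,(Listeria,((Gulo,Escherichia),(Ambystoma,Otocyon)))),(((((Neofelis,Camponotus),Formica),(Corvus,Glossina)),(Peromyscus,Salmonella)),(((Vulpes,Musca),(Acinonyx,(Hordeum,Tsuga))),(Shigella,Betula)))); the answer is its 20 terminal taxa in alphabetical order.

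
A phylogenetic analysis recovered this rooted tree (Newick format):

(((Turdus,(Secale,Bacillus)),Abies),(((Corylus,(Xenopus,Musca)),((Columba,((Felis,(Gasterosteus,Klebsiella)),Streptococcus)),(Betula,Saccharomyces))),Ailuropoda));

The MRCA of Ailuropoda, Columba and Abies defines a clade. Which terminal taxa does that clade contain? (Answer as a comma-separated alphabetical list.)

Abies, Ailuropoda, Bacillus, Betula, Columba, Corylus, Felis, Gasterosteus, Klebsiella, Musca, Saccharomyces, Secale, Streptococcus, Turdus, Xenopus

Tracing Ailuropoda: it sits inside (((Corylus,(Xenopus,Musca)),((Columba,((Felis,(Gasterosteus,Klebsiella)),Streptococcus)),(Betula,Saccharomyces))),Ailuropoda).
Tracing Columba: it sits inside (Columba,((Felis,(Gasterosteus,Klebsiella)),Streptococcus)).
Tracing Abies: it sits inside ((Turdus,(Secale,Bacillus)),Abies).
The smallest clade enclosing all 3 is the whole tree (their MRCA is the root), so the answer is all 15 tips in alphabetical order.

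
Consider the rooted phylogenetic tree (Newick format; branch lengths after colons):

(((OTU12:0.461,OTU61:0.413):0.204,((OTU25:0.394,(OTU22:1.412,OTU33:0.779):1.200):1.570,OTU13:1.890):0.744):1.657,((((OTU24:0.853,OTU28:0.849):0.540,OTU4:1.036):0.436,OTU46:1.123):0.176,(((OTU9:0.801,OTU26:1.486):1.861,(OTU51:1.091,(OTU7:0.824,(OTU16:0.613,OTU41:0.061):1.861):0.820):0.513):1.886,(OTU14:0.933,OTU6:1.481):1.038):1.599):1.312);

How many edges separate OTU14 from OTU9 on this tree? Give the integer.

The MRCA of OTU14 and OTU9 is the node subtending (((OTU9,OTU26),(OTU51,(OTU7,(OTU16,OTU41)))),(OTU14,OTU6)).
From OTU14 up to that node: 2 branches. From OTU9 up to the same node: 3 branches. Total: 2 + 3 = 5.

5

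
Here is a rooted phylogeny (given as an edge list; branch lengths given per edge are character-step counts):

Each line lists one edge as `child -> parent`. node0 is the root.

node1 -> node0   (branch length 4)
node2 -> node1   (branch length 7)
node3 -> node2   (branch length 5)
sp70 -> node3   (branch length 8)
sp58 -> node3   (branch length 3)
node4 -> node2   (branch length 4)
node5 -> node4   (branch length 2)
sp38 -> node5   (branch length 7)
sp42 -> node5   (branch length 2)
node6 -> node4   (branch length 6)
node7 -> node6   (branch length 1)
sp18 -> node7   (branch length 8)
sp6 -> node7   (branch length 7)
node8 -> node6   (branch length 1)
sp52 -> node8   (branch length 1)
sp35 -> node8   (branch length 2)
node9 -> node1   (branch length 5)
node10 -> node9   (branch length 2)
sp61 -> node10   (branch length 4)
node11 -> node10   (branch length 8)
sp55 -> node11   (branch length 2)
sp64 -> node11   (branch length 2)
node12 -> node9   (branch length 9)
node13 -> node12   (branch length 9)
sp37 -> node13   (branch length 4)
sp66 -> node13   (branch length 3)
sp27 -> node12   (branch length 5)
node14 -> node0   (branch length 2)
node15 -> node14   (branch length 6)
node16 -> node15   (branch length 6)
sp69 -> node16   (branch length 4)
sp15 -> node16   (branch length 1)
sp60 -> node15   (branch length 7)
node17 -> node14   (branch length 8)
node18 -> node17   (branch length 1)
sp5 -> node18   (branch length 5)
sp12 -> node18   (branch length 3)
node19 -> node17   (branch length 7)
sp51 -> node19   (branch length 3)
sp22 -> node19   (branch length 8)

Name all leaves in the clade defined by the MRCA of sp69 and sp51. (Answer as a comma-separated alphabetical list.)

sp12, sp15, sp22, sp5, sp51, sp60, sp69

Tracing sp69: it sits inside (sp69,sp15).
Tracing sp51: it sits inside (sp51,sp22).
The smallest clade enclosing both is (((sp69,sp15),sp60),((sp5,sp12),(sp51,sp22))); the answer is its 7 terminal taxa in alphabetical order.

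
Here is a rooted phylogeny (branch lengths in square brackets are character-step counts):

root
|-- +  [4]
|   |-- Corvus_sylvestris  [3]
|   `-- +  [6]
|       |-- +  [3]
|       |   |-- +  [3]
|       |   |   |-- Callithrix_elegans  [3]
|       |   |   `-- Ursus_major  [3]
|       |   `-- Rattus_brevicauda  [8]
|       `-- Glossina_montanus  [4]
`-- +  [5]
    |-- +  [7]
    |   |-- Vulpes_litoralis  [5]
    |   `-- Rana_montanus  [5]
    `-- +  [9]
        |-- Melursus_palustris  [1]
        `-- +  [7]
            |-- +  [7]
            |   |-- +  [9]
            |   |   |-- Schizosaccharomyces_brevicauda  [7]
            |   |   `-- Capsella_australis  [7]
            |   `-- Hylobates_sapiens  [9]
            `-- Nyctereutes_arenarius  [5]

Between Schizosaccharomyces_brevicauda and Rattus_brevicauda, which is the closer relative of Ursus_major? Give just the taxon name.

Rattus_brevicauda

The MRCA of Ursus_major and Rattus_brevicauda subtends ((Callithrix_elegans,Ursus_major),Rattus_brevicauda) (3 taxa).
The MRCA of Ursus_major and Schizosaccharomyces_brevicauda is the root, subtending the entire tree (12 taxa).
The first is nested inside the second, so Ursus_major shares a more recent common ancestor with Rattus_brevicauda.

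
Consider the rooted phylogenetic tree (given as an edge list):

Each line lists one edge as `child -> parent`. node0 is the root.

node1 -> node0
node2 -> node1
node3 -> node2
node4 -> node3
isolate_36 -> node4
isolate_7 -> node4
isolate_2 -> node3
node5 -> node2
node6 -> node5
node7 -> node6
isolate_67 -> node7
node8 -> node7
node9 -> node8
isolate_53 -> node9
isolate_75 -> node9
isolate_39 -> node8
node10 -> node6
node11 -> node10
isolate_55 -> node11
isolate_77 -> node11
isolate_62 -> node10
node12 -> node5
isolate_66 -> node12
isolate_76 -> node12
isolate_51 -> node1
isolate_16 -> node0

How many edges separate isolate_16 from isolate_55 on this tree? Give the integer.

The MRCA of isolate_16 and isolate_55 is the root of the tree.
From isolate_16 up to that node: 1 branch. From isolate_55 up to the same node: 7 branches. Total: 1 + 7 = 8.

8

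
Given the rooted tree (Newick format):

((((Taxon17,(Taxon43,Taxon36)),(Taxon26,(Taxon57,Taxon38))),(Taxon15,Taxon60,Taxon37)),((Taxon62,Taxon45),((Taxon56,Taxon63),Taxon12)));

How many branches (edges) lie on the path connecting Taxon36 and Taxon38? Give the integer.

The MRCA of Taxon36 and Taxon38 is the node subtending ((Taxon17,(Taxon43,Taxon36)),(Taxon26,(Taxon57,Taxon38))).
From Taxon36 up to that node: 3 branches. From Taxon38 up to the same node: 3 branches. Total: 3 + 3 = 6.

6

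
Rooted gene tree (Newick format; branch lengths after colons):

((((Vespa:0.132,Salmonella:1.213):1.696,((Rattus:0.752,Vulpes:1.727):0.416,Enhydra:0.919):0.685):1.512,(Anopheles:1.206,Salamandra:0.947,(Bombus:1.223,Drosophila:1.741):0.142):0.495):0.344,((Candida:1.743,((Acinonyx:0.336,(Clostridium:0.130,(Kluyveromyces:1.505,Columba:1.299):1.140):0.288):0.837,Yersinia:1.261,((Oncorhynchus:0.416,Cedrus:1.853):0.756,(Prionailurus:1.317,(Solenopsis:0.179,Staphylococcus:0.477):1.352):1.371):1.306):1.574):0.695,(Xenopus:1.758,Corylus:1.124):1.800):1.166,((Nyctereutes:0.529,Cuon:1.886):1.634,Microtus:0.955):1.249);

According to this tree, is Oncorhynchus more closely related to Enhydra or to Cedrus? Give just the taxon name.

Cedrus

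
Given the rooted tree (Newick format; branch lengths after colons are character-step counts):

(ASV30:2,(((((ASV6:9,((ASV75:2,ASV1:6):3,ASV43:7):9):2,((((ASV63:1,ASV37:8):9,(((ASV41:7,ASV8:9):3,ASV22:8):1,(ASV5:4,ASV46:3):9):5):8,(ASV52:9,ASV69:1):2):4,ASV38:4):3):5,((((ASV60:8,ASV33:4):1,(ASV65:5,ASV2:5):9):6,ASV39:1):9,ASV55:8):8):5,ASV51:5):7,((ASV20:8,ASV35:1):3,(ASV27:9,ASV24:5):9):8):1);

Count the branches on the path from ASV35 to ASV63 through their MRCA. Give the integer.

The MRCA of ASV35 and ASV63 is the node subtending (((((ASV6,((ASV75,ASV1),ASV43)),((((ASV63,ASV37),(((ASV41,ASV8),ASV22),(ASV5,ASV46))),(ASV52,ASV69)),ASV38)),((((ASV60,ASV33),(ASV65,ASV2)),ASV39),ASV55)),ASV51),((ASV20,ASV35),(ASV27,ASV24))).
From ASV35 up to that node: 3 branches. From ASV63 up to the same node: 8 branches. Total: 3 + 8 = 11.

11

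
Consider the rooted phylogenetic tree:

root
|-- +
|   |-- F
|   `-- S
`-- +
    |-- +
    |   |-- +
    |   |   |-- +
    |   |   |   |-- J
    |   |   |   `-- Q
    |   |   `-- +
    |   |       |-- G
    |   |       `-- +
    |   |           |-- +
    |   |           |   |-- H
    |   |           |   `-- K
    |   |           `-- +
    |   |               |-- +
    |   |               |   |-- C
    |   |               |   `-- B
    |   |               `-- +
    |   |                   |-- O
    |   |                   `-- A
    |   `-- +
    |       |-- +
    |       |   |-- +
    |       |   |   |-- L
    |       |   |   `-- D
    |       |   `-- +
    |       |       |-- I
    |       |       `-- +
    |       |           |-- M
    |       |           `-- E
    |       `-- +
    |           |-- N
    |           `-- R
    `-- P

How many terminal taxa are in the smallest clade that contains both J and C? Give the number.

9

The MRCA of J and C is the node subtending ((J,Q),(G,((H,K),((C,B),(O,A))))).
That clade contains 9 terminal taxa: A, B, C, G, H, J, K, O, Q.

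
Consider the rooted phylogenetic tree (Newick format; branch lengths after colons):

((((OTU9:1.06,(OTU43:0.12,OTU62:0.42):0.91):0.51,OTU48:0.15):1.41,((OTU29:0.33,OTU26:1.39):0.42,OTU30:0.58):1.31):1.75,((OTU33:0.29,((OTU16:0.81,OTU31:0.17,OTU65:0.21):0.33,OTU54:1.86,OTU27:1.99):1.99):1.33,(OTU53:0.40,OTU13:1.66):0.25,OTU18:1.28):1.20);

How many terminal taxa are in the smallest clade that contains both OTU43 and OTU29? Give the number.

The MRCA of OTU43 and OTU29 is the node subtending (((OTU9,(OTU43,OTU62)),OTU48),((OTU29,OTU26),OTU30)).
That clade contains 7 terminal taxa: OTU26, OTU29, OTU30, OTU43, OTU48, OTU62, OTU9.

7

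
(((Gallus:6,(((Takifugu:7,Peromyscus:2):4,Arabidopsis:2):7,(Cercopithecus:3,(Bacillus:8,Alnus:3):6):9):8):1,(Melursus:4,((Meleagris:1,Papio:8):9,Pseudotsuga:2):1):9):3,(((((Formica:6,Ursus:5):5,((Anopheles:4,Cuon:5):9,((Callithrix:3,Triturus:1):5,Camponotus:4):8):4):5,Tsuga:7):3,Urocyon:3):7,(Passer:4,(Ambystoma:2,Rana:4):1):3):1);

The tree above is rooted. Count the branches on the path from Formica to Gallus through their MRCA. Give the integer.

The MRCA of Formica and Gallus is the root of the tree.
From Formica up to that node: 6 branches. From Gallus up to the same node: 3 branches. Total: 6 + 3 = 9.

9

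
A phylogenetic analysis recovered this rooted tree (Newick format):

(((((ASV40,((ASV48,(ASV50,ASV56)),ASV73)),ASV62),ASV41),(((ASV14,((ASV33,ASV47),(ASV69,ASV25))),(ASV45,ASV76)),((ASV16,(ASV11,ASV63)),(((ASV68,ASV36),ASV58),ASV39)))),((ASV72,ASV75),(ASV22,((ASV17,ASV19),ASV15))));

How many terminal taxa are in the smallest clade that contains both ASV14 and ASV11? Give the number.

The MRCA of ASV14 and ASV11 is the node subtending (((ASV14,((ASV33,ASV47),(ASV69,ASV25))),(ASV45,ASV76)),((ASV16,(ASV11,ASV63)),(((ASV68,ASV36),ASV58),ASV39))).
That clade contains 14 terminal taxa: ASV11, ASV14, ASV16, ASV25, ASV33, ASV36, ASV39, ASV45, ASV47, ASV58, ASV63, ASV68, ASV69, ASV76.

14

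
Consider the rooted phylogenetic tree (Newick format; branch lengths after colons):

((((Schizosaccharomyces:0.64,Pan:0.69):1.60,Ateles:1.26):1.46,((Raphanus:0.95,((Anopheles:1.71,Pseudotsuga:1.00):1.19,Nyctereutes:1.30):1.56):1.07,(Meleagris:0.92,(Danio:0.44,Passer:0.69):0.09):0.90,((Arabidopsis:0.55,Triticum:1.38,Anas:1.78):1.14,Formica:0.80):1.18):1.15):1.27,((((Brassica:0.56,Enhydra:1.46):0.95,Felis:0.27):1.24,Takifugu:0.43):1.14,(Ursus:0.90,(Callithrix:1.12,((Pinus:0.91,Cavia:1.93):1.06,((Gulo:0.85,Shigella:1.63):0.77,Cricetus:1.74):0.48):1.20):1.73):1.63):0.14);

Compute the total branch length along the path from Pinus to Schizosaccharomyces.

The path runs Pinus → … → MRCA → … → Schizosaccharomyces; the MRCA is the root of the tree.
Branch lengths along that path: 0.91 + 1.06 + 1.20 + 1.73 + 1.63 + 0.14 + 1.27 + 1.46 + 1.60 + 0.64 = 11.64.

11.64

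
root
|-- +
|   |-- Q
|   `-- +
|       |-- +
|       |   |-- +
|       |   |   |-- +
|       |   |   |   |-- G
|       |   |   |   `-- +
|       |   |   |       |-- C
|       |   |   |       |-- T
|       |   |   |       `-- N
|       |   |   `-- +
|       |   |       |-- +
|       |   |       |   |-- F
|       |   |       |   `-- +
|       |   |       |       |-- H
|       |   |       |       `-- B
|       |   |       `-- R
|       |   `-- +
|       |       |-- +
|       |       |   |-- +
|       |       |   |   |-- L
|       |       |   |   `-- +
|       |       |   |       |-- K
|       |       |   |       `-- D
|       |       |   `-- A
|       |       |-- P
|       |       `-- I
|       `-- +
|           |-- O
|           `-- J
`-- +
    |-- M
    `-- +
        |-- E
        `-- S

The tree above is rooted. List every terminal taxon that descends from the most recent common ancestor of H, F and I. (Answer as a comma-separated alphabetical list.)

Tracing H: it sits inside (H,B).
Tracing F: it sits inside (F,(H,B)).
Tracing I: it sits inside (((L,(K,D)),A),P,I).
The smallest clade enclosing all 3 is (((G,(C,T,N)),((F,(H,B)),R)),(((L,(K,D)),A),P,I)); the answer is its 14 terminal taxa in alphabetical order.

A, B, C, D, F, G, H, I, K, L, N, P, R, T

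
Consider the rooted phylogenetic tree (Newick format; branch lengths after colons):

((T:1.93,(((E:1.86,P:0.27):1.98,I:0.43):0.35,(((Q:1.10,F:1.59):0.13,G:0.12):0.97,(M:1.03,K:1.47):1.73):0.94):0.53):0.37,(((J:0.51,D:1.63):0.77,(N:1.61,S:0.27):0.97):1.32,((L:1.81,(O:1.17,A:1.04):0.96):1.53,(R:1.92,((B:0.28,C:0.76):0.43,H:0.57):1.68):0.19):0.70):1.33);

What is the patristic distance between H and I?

The path runs H → … → MRCA → … → I; the MRCA is the root of the tree.
Branch lengths along that path: 0.57 + 1.68 + 0.19 + 0.70 + 1.33 + 0.37 + 0.53 + 0.35 + 0.43 = 6.15.

6.15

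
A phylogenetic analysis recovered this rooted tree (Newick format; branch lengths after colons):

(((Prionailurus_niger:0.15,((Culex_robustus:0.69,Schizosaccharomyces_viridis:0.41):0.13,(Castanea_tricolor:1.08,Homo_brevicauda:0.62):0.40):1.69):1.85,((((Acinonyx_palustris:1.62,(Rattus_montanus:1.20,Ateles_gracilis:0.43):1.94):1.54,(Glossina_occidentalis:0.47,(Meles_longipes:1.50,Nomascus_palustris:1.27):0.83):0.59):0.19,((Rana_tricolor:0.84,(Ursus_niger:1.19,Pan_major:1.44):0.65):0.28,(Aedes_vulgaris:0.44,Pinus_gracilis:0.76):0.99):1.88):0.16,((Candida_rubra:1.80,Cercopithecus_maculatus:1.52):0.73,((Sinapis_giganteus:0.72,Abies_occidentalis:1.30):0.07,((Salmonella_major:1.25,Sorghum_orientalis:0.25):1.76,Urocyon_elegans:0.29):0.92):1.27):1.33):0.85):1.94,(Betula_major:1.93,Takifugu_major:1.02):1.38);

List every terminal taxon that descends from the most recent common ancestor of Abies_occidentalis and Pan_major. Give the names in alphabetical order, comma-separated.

Abies_occidentalis, Acinonyx_palustris, Aedes_vulgaris, Ateles_gracilis, Candida_rubra, Cercopithecus_maculatus, Glossina_occidentalis, Meles_longipes, Nomascus_palustris, Pan_major, Pinus_gracilis, Rana_tricolor, Rattus_montanus, Salmonella_major, Sinapis_giganteus, Sorghum_orientalis, Urocyon_elegans, Ursus_niger

Tracing Abies_occidentalis: it sits inside (Sinapis_giganteus,Abies_occidentalis).
Tracing Pan_major: it sits inside (Ursus_niger,Pan_major).
The smallest clade enclosing both is ((((Acinonyx_palustris,(Rattus_montanus,Ateles_gracilis)),(Glossina_occidentalis,(Meles_longipes,Nomascus_palustris))),((Rana_tricolor,(Ursus_niger,Pan_major)),(Aedes_vulgaris,Pinus_gracilis))),((Candida_rubra,Cercopithecus_maculatus),((Sinapis_giganteus,Abies_occidentalis),((Salmonella_major,Sorghum_orientalis),Urocyon_elegans)))); the answer is its 18 terminal taxa in alphabetical order.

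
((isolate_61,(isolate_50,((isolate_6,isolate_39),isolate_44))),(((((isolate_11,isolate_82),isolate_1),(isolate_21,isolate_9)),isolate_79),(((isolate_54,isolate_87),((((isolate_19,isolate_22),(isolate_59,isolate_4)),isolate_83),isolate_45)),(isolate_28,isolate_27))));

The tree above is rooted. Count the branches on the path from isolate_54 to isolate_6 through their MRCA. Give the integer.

10

The MRCA of isolate_54 and isolate_6 is the root of the tree.
From isolate_54 up to that node: 5 branches. From isolate_6 up to the same node: 5 branches. Total: 5 + 5 = 10.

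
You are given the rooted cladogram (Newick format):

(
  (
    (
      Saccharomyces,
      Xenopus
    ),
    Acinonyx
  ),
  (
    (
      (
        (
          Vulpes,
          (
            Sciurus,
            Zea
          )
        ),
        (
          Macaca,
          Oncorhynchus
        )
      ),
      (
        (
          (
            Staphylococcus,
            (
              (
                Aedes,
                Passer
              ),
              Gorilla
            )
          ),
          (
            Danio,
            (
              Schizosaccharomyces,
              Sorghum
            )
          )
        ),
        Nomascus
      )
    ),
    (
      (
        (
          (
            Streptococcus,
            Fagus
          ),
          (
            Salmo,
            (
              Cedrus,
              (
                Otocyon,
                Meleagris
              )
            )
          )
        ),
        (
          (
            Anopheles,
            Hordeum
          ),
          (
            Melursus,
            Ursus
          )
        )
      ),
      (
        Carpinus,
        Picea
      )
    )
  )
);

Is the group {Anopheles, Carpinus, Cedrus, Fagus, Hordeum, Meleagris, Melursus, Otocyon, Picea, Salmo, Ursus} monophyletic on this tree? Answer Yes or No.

No

The MRCA of the listed taxa subtends ((((Streptococcus,Fagus),(Salmo,(Cedrus,(Otocyon,Meleagris)))),((Anopheles,Hordeum),(Melursus,Ursus))),(Carpinus,Picea)).
That clade also contains Streptococcus, which is not in the proposed group, so the group is not monophyletic.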